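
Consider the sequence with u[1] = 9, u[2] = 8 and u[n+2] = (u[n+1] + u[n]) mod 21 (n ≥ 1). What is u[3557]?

0

We have u[1] = 9; u[2] = 8; u[3] = 17; u[4] = 4; u[5] = 0; u[6] = 4; u[7] = 4; u[8] = 8; u[9] = 12; u[10] = 20; u[11] = 11; u[12] = 10; u[13] = 0; u[14] = 10; u[15] = 10; u[16] = 20; u[17] = 9; u[18] = 8.
Since (u[17], u[18]) = (u[1], u[2]) = (9, 8) (two consecutive terms determine the rest), the sequence is periodic with period 16.
So u[3557] = u[1 + ((3557-1) mod 16)] = u[5] = 0.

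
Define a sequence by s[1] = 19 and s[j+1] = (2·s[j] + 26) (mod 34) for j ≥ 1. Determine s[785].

2

We have s[1] = 19,  s[2] = 30,  s[3] = 18,  s[4] = 28,  s[5] = 14,  s[6] = 20,  s[7] = 32,  s[8] = 22,  s[9] = 2,  s[10] = 30.
Since s[10] = s[2] = 30, the sequence is eventually periodic: after a pre-period of length 1 it cycles with period 8.
For j ≥ 2, s[j] depends only on (j - 2) mod 8. (785 - 2) mod 8 = 7, so s[785] = s[9] = 2.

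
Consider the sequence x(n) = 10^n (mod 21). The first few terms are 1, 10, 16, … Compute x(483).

13

We have x(0) = 1,  x(1) = 10,  x(2) = 16,  x(3) = 13,  x(4) = 4,  x(5) = 19,  x(6) = 1.
Since x(6) = x(0) = 1, the sequence is periodic with period 6.
So x(483) = x(0 + ((483-0) mod 6)) = x(3) = 13.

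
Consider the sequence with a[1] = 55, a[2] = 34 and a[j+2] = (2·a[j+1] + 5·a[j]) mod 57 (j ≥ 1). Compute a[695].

Listing terms: a[1] = 55, a[2] = 34, a[3] = 1, a[4] = 1, a[5] = 7, a[6] = 19, a[7] = 16, a[8] = 13, a[9] = 49, a[10] = 49, a[11] = 1, a[12] = 19, a[13] = 43, a[14] = 10, a[15] = 7, a[16] = 7, a[17] = 49, a[18] = 19, a[19] = 55, a[20] = 34.
The sequence repeats with period 18.
(695 - 1) mod 18 = 10, so a[695] = a[11] = 1.

1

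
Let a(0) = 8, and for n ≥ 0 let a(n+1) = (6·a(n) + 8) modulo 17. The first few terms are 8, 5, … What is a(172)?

Computing terms: a(0) = 8; a(1) = 5; a(2) = 4; a(3) = 15; a(4) = 13; a(5) = 1; a(6) = 14; a(7) = 7; a(8) = 16; a(9) = 2; a(10) = 3; a(11) = 9; a(12) = 11; a(13) = 6; a(14) = 10; a(15) = 0; a(16) = 8.
The sequence repeats with period 16.
So a(172) = a(0 + ((172-0) mod 16)) = a(12) = 11.

11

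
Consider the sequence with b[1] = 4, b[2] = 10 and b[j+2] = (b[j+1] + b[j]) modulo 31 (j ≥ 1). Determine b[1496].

18

Listing terms: b[1] = 4; b[2] = 10; b[3] = 14; b[4] = 24; b[5] = 7; b[6] = 0; b[7] = 7; b[8] = 7; b[9] = 14; b[10] = 21; b[11] = 4; b[12] = 25; b[13] = 29; b[14] = 23; b[15] = 21; b[16] = 13; b[17] = 3; b[18] = 16; b[19] = 19; b[20] = 4; b[21] = 23; b[22] = 27; b[23] = 19; b[24] = 15; b[25] = 3; b[26] = 18; b[27] = 21; b[28] = 8; b[29] = 29; b[30] = 6; b[31] = 4; b[32] = 10.
The sequence repeats with period 30.
So b[1496] = b[1 + ((1496-1) mod 30)] = b[26] = 18.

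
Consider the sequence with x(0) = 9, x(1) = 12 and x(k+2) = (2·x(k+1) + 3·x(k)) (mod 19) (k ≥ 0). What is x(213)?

7

Computing terms: x(0) = 9; x(1) = 12; x(2) = 13; x(3) = 5; x(4) = 11; x(5) = 18; x(6) = 12; x(7) = 2; x(8) = 2; x(9) = 10; x(10) = 7; x(11) = 6; x(12) = 14; x(13) = 8; x(14) = 1; x(15) = 7; x(16) = 17; x(17) = 17; x(18) = 9; x(19) = 12.
Since (x(18), x(19)) = (x(0), x(1)) = (9, 12) (two consecutive terms determine the rest), the sequence is periodic with period 18.
(213 - 0) mod 18 = 15, so x(213) = x(15) = 7.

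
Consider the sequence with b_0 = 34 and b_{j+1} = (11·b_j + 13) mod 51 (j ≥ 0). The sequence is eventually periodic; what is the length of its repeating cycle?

Computing terms: b_0 = 34; b_1 = 30; b_2 = 37; b_3 = 12; b_4 = 43; b_5 = 27; b_6 = 4; b_7 = 6; b_8 = 28; b_9 = 15; b_{10} = 25; b_{11} = 33; b_{12} = 19; b_{13} = 18; b_{14} = 7; b_{15} = 39; b_{16} = 34.
The sequence repeats with period 16.

16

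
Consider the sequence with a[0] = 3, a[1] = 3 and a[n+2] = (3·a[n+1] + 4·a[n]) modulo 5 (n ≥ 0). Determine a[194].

4

a[0] = 3, a[1] = 3, a[2] = 1, a[3] = 0, a[4] = 4, a[5] = 2, a[6] = 2, a[7] = 4, a[8] = 0, a[9] = 1, a[10] = 3, a[11] = 3.
Since (a[10], a[11]) = (a[0], a[1]) = (3, 3) (two consecutive terms determine the rest), the sequence is periodic with period 10.
So a[194] = a[0 + ((194-0) mod 10)] = a[4] = 4.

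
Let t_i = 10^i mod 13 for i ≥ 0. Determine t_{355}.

t_0 = 1; t_1 = 10; t_2 = 9; t_3 = 12; t_4 = 3; t_5 = 4; t_6 = 1.
Since t_6 = t_0 = 1, the sequence is periodic with period 6.
(355 - 0) mod 6 = 1, so t_{355} = t_1 = 10.

10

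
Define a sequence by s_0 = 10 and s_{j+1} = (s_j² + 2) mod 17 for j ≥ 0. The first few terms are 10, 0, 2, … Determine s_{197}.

1

Listing terms: s_0 = 10, s_1 = 0, s_2 = 2, s_3 = 6, s_4 = 4, s_5 = 1, s_6 = 3, s_7 = 11, s_8 = 4.
Since s_8 = s_4 = 4, the sequence is eventually periodic: after a pre-period of length 4 it cycles with period 4.
For j ≥ 4, s_j depends only on (j - 4) mod 4. (197 - 4) mod 4 = 1, so s_{197} = s_5 = 1.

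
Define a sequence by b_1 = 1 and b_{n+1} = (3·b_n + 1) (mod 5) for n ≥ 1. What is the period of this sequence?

4

Listing terms: b_1 = 1; b_2 = 4; b_3 = 3; b_4 = 0; b_5 = 1.
The sequence repeats with period 4.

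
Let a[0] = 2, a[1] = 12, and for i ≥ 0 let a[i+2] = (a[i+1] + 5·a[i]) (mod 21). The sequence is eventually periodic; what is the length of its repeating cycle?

42

We have a[0] = 2, a[1] = 12, a[2] = 1, a[3] = 19, a[4] = 3, a[5] = 14, a[6] = 8, a[7] = 15, a[8] = 13, a[9] = 4, a[10] = 6, a[11] = 5, a[12] = 14, a[13] = 18, a[14] = 4, a[15] = 10, a[16] = 9, a[17] = 17, a[18] = 20, a[19] = 0, a[20] = 16, a[21] = 16, a[22] = 12, a[23] = 8, a[24] = 5, a[25] = 3, a[26] = 7, a[27] = 1, a[28] = 15, a[29] = 20, a[30] = 11, a[31] = 6, a[32] = 19, a[33] = 7, a[34] = 18, a[35] = 11, a[36] = 17, a[37] = 9, a[38] = 10, a[39] = 13, a[40] = 0, a[41] = 2, a[42] = 2, a[43] = 12.
Since (a[42], a[43]) = (a[0], a[1]) = (2, 12) (two consecutive terms determine the rest), the sequence is periodic with period 42.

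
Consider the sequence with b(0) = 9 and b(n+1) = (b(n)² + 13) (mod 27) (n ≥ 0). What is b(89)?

Computing terms: b(0) = 9, b(1) = 13, b(2) = 20, b(3) = 8, b(4) = 23, b(5) = 2, b(6) = 17, b(7) = 5, b(8) = 11, b(9) = 26, b(10) = 14, b(11) = 20.
Since b(11) = b(2) = 20, the sequence is eventually periodic: after a pre-period of length 2 it cycles with period 9.
For n ≥ 2, b(n) depends only on (n - 2) mod 9. (89 - 2) mod 9 = 6, so b(89) = b(8) = 11.

11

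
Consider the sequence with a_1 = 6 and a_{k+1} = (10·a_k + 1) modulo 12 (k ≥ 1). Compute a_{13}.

3

a_1 = 6,  a_2 = 1,  a_3 = 11,  a_4 = 3,  a_5 = 7,  a_6 = 11.
Since a_6 = a_3 = 11, the sequence is eventually periodic: after a pre-period of length 2 it cycles with period 3.
For k ≥ 3, a_k depends only on (k - 3) mod 3. (13 - 3) mod 3 = 1, so a_{13} = a_4 = 3.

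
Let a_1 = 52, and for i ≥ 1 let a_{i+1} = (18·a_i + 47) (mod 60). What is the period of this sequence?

a_1 = 52, a_2 = 23, a_3 = 41, a_4 = 5, a_5 = 17, a_6 = 53, a_7 = 41.
Since a_7 = a_3 = 41, the sequence is eventually periodic: after a pre-period of length 2 it cycles with period 4.

4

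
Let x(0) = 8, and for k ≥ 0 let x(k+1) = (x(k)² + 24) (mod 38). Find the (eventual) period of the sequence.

x(0) = 8,  x(1) = 12,  x(2) = 16,  x(3) = 14,  x(4) = 30,  x(5) = 12.
Since x(5) = x(1) = 12, the sequence is eventually periodic: after a pre-period of length 1 it cycles with period 4.

4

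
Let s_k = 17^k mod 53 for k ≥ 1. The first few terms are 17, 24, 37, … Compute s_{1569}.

38

Computing terms: s_1 = 17, s_2 = 24, s_3 = 37, s_4 = 46, s_5 = 40, s_6 = 44, s_7 = 6, s_8 = 49, s_9 = 38, s_{10} = 10, s_{11} = 11, s_{12} = 28, s_{13} = 52, s_{14} = 36, s_{15} = 29, s_{16} = 16, s_{17} = 7, s_{18} = 13, s_{19} = 9, s_{20} = 47, s_{21} = 4, s_{22} = 15, s_{23} = 43, s_{24} = 42, s_{25} = 25, s_{26} = 1, s_{27} = 17.
The sequence repeats with period 26.
So s_{1569} = s_{1 + ((1569-1) mod 26)} = s_9 = 38.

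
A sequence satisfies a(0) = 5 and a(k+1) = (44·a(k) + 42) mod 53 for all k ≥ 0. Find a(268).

48

Computing terms: a(0) = 5; a(1) = 50; a(2) = 16; a(3) = 4; a(4) = 6; a(5) = 41; a(6) = 44; a(7) = 17; a(8) = 48; a(9) = 34; a(10) = 1; a(11) = 33; a(12) = 10; a(13) = 5.
Since a(13) = a(0) = 5, the sequence is periodic with period 13.
(268 - 0) mod 13 = 8, so a(268) = a(8) = 48.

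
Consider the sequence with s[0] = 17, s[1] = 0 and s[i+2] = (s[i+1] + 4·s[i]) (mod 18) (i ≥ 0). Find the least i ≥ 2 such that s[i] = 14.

2

s[0] = 17; s[1] = 0; s[2] = 14; s[3] = 14; s[4] = 16; s[5] = 0; s[6] = 10; s[7] = 10; s[8] = 14; s[9] = 0; s[10] = 2; s[11] = 2; s[12] = 10; s[13] = 0; s[14] = 4; s[15] = 4; s[16] = 2; s[17] = 0; s[18] = 8; s[19] = 8; s[20] = 4; s[21] = 0; s[22] = 16; s[23] = 16; s[24] = 8; s[25] = 0; s[26] = 14.
Since (s[25], s[26]) = (s[1], s[2]) = (0, 14) (two consecutive terms determine the rest), the sequence is eventually periodic: after a pre-period of length 1 it cycles with period 24.
The value 14 first appears (with i ≥ 2) at s[2].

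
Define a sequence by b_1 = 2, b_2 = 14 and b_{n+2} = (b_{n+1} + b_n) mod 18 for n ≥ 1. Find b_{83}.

Listing terms: b_1 = 2, b_2 = 14, b_3 = 16, b_4 = 12, b_5 = 10, b_6 = 4, b_7 = 14, b_8 = 0, b_9 = 14, b_{10} = 14, b_{11} = 10, b_{12} = 6, b_{13} = 16, b_{14} = 4, b_{15} = 2, b_{16} = 6, b_{17} = 8, b_{18} = 14, b_{19} = 4, b_{20} = 0, b_{21} = 4, b_{22} = 4, b_{23} = 8, b_{24} = 12, b_{25} = 2, b_{26} = 14.
The sequence repeats with period 24.
(83 - 1) mod 24 = 10, so b_{83} = b_{11} = 10.

10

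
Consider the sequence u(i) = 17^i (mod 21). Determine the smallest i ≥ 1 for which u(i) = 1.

6

Computing terms: u(0) = 1; u(1) = 17; u(2) = 16; u(3) = 20; u(4) = 4; u(5) = 5; u(6) = 1.
Since u(6) = u(0) = 1, the sequence is periodic with period 6.
The value 1 next appears (with i ≥ 1) at u(6).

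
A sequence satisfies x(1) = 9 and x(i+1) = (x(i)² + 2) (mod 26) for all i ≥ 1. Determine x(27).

25

Computing terms: x(1) = 9,  x(2) = 5,  x(3) = 1,  x(4) = 3,  x(5) = 11,  x(6) = 19,  x(7) = 25,  x(8) = 3.
Since x(8) = x(4) = 3, the sequence is eventually periodic: after a pre-period of length 3 it cycles with period 4.
For i ≥ 4, x(i) depends only on (i - 4) mod 4. (27 - 4) mod 4 = 3, so x(27) = x(7) = 25.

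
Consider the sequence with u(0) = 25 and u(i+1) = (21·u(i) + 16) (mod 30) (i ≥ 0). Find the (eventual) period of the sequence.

5

We have u(0) = 25; u(1) = 1; u(2) = 7; u(3) = 13; u(4) = 19; u(5) = 25.
The sequence repeats with period 5.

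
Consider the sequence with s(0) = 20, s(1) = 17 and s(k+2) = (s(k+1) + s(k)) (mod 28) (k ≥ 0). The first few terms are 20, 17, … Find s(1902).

16

Computing terms: s(0) = 20,  s(1) = 17,  s(2) = 9,  s(3) = 26,  s(4) = 7,  s(5) = 5,  s(6) = 12,  s(7) = 17,  s(8) = 1,  s(9) = 18,  s(10) = 19,  s(11) = 9,  s(12) = 0,  s(13) = 9,  s(14) = 9,  s(15) = 18,  s(16) = 27,  s(17) = 17,  s(18) = 16,  s(19) = 5,  s(20) = 21,  s(21) = 26,  s(22) = 19,  s(23) = 17,  s(24) = 8,  s(25) = 25,  s(26) = 5,  s(27) = 2,  s(28) = 7,  s(29) = 9,  s(30) = 16,  s(31) = 25,  s(32) = 13,  s(33) = 10,  s(34) = 23,  s(35) = 5,  s(36) = 0,  s(37) = 5,  s(38) = 5,  s(39) = 10,  s(40) = 15,  s(41) = 25,  s(42) = 12,  s(43) = 9,  s(44) = 21,  s(45) = 2,  s(46) = 23,  s(47) = 25,  s(48) = 20,  s(49) = 17.
The sequence repeats with period 48.
So s(1902) = s(0 + ((1902-0) mod 48)) = s(30) = 16.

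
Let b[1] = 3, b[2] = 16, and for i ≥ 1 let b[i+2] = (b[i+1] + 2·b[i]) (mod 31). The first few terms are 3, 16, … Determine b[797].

We have b[1] = 3,  b[2] = 16,  b[3] = 22,  b[4] = 23,  b[5] = 5,  b[6] = 20,  b[7] = 30,  b[8] = 8,  b[9] = 6,  b[10] = 22,  b[11] = 3,  b[12] = 16.
The sequence repeats with period 10.
So b[797] = b[1 + ((797-1) mod 10)] = b[7] = 30.

30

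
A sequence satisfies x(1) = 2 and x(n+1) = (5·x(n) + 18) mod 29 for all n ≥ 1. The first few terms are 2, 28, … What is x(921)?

x(1) = 2; x(2) = 28; x(3) = 13; x(4) = 25; x(5) = 27; x(6) = 8; x(7) = 0; x(8) = 18; x(9) = 21; x(10) = 7; x(11) = 24; x(12) = 22; x(13) = 12; x(14) = 20; x(15) = 2.
The sequence repeats with period 14.
(921 - 1) mod 14 = 10, so x(921) = x(11) = 24.

24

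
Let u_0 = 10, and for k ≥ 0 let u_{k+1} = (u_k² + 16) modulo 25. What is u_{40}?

Computing terms: u_0 = 10,  u_1 = 16,  u_2 = 22,  u_3 = 0,  u_4 = 16.
Since u_4 = u_1 = 16, the sequence is eventually periodic: after a pre-period of length 1 it cycles with period 3.
For k ≥ 1, u_k depends only on (k - 1) mod 3. (40 - 1) mod 3 = 0, so u_{40} = u_1 = 16.

16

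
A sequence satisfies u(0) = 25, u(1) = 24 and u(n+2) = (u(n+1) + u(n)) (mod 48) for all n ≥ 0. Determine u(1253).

u(0) = 25; u(1) = 24; u(2) = 1; u(3) = 25; u(4) = 26; u(5) = 3; u(6) = 29; u(7) = 32; u(8) = 13; u(9) = 45; u(10) = 10; u(11) = 7; u(12) = 17; u(13) = 24; u(14) = 41; u(15) = 17; u(16) = 10; u(17) = 27; u(18) = 37; u(19) = 16; u(20) = 5; u(21) = 21; u(22) = 26; u(23) = 47; u(24) = 25; u(25) = 24.
Since (u(24), u(25)) = (u(0), u(1)) = (25, 24) (two consecutive terms determine the rest), the sequence is periodic with period 24.
So u(1253) = u(0 + ((1253-0) mod 24)) = u(5) = 3.

3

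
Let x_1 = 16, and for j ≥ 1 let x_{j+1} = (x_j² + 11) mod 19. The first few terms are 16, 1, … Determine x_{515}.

x_1 = 16,  x_2 = 1,  x_3 = 12,  x_4 = 3,  x_5 = 1.
Since x_5 = x_2 = 1, the sequence is eventually periodic: after a pre-period of length 1 it cycles with period 3.
For j ≥ 2, x_j depends only on (j - 2) mod 3. (515 - 2) mod 3 = 0, so x_{515} = x_2 = 1.

1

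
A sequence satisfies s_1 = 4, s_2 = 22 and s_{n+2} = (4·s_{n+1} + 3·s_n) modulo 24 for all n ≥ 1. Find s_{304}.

Computing terms: s_1 = 4; s_2 = 22; s_3 = 4; s_4 = 10; s_5 = 4; s_6 = 22.
Since (s_5, s_6) = (s_1, s_2) = (4, 22) (two consecutive terms determine the rest), the sequence is periodic with period 4.
So s_{304} = s_{1 + ((304-1) mod 4)} = s_4 = 10.

10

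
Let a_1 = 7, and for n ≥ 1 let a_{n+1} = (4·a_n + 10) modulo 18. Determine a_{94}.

10

a_1 = 7; a_2 = 2; a_3 = 0; a_4 = 10; a_5 = 14; a_6 = 12; a_7 = 4; a_8 = 8; a_9 = 6; a_{10} = 16; a_{11} = 2.
Since a_{11} = a_2 = 2, the sequence is eventually periodic: after a pre-period of length 1 it cycles with period 9.
For n ≥ 2, a_n depends only on (n - 2) mod 9. (94 - 2) mod 9 = 2, so a_{94} = a_4 = 10.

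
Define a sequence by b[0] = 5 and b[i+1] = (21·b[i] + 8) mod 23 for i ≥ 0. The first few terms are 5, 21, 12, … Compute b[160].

Computing terms: b[0] = 5,  b[1] = 21,  b[2] = 12,  b[3] = 7,  b[4] = 17,  b[5] = 20,  b[6] = 14,  b[7] = 3,  b[8] = 2,  b[9] = 4,  b[10] = 0,  b[11] = 8,  b[12] = 15,  b[13] = 1,  b[14] = 6,  b[15] = 19,  b[16] = 16,  b[17] = 22,  b[18] = 10,  b[19] = 11,  b[20] = 9,  b[21] = 13,  b[22] = 5.
The sequence repeats with period 22.
(160 - 0) mod 22 = 6, so b[160] = b[6] = 14.

14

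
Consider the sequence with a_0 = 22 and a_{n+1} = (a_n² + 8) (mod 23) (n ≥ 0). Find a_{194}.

21

Listing terms: a_0 = 22, a_1 = 9, a_2 = 20, a_3 = 17, a_4 = 21, a_5 = 12, a_6 = 14, a_7 = 20.
Since a_7 = a_2 = 20, the sequence is eventually periodic: after a pre-period of length 2 it cycles with period 5.
For n ≥ 2, a_n depends only on (n - 2) mod 5. (194 - 2) mod 5 = 2, so a_{194} = a_4 = 21.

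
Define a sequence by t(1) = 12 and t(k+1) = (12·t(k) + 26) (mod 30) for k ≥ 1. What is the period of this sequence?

4

Listing terms: t(1) = 12; t(2) = 20; t(3) = 26; t(4) = 8; t(5) = 2; t(6) = 20.
Since t(6) = t(2) = 20, the sequence is eventually periodic: after a pre-period of length 1 it cycles with period 4.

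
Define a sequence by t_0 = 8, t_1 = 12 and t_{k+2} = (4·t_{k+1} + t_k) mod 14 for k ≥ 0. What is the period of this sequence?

16

Listing terms: t_0 = 8; t_1 = 12; t_2 = 0; t_3 = 12; t_4 = 6; t_5 = 8; t_6 = 10; t_7 = 6; t_8 = 6; t_9 = 2; t_{10} = 0; t_{11} = 2; t_{12} = 8; t_{13} = 6; t_{14} = 4; t_{15} = 8; t_{16} = 8; t_{17} = 12.
The sequence repeats with period 16.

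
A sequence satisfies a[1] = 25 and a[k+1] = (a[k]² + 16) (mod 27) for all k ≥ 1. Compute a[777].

11

We have a[1] = 25, a[2] = 20, a[3] = 11, a[4] = 2, a[5] = 20.
Since a[5] = a[2] = 20, the sequence is eventually periodic: after a pre-period of length 1 it cycles with period 3.
For k ≥ 2, a[k] depends only on (k - 2) mod 3. (777 - 2) mod 3 = 1, so a[777] = a[3] = 11.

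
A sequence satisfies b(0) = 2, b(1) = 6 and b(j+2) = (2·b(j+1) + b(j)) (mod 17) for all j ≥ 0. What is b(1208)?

15

b(0) = 2, b(1) = 6, b(2) = 14, b(3) = 0, b(4) = 14, b(5) = 11, b(6) = 2, b(7) = 15, b(8) = 15, b(9) = 11, b(10) = 3, b(11) = 0, b(12) = 3, b(13) = 6, b(14) = 15, b(15) = 2, b(16) = 2, b(17) = 6.
The sequence repeats with period 16.
So b(1208) = b(0 + ((1208-0) mod 16)) = b(8) = 15.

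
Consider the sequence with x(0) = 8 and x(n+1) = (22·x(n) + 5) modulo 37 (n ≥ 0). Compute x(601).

Computing terms: x(0) = 8,  x(1) = 33,  x(2) = 28,  x(3) = 29,  x(4) = 14,  x(5) = 17,  x(6) = 9,  x(7) = 18,  x(8) = 31,  x(9) = 21,  x(10) = 23,  x(11) = 30,  x(12) = 36,  x(13) = 20,  x(14) = 1,  x(15) = 27,  x(16) = 7,  x(17) = 11,  x(18) = 25,  x(19) = 0,  x(20) = 5,  x(21) = 4,  x(22) = 19,  x(23) = 16,  x(24) = 24,  x(25) = 15,  x(26) = 2,  x(27) = 12,  x(28) = 10,  x(29) = 3,  x(30) = 34,  x(31) = 13,  x(32) = 32,  x(33) = 6,  x(34) = 26,  x(35) = 22,  x(36) = 8.
Since x(36) = x(0) = 8, the sequence is periodic with period 36.
So x(601) = x(0 + ((601-0) mod 36)) = x(25) = 15.

15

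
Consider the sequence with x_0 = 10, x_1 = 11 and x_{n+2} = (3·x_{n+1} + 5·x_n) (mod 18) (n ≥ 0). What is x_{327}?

16

We have x_0 = 10,  x_1 = 11,  x_2 = 11,  x_3 = 16,  x_4 = 13,  x_5 = 11,  x_6 = 8,  x_7 = 7,  x_8 = 7,  x_9 = 2,  x_{10} = 5,  x_{11} = 7,  x_{12} = 10,  x_{13} = 11.
The sequence repeats with period 12.
(327 - 0) mod 12 = 3, so x_{327} = x_3 = 16.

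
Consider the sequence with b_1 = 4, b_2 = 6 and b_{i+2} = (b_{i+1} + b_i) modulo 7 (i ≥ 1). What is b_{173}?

Computing terms: b_1 = 4,  b_2 = 6,  b_3 = 3,  b_4 = 2,  b_5 = 5,  b_6 = 0,  b_7 = 5,  b_8 = 5,  b_9 = 3,  b_{10} = 1,  b_{11} = 4,  b_{12} = 5,  b_{13} = 2,  b_{14} = 0,  b_{15} = 2,  b_{16} = 2,  b_{17} = 4,  b_{18} = 6.
Since (b_{17}, b_{18}) = (b_1, b_2) = (4, 6) (two consecutive terms determine the rest), the sequence is periodic with period 16.
So b_{173} = b_{1 + ((173-1) mod 16)} = b_{13} = 2.

2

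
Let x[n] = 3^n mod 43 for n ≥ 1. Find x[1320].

35

x[1] = 3, x[2] = 9, x[3] = 27, x[4] = 38, x[5] = 28, x[6] = 41, x[7] = 37, x[8] = 25, x[9] = 32, x[10] = 10, x[11] = 30, x[12] = 4, x[13] = 12, x[14] = 36, x[15] = 22, x[16] = 23, x[17] = 26, x[18] = 35, x[19] = 19, x[20] = 14, x[21] = 42, x[22] = 40, x[23] = 34, x[24] = 16, x[25] = 5, x[26] = 15, x[27] = 2, x[28] = 6, x[29] = 18, x[30] = 11, x[31] = 33, x[32] = 13, x[33] = 39, x[34] = 31, x[35] = 7, x[36] = 21, x[37] = 20, x[38] = 17, x[39] = 8, x[40] = 24, x[41] = 29, x[42] = 1, x[43] = 3.
Since x[43] = x[1] = 3, the sequence is periodic with period 42.
(1320 - 1) mod 42 = 17, so x[1320] = x[18] = 35.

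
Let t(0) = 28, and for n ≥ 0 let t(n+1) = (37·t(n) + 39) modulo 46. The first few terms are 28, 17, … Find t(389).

41

t(0) = 28, t(1) = 17, t(2) = 24, t(3) = 7, t(4) = 22, t(5) = 25, t(6) = 44, t(7) = 11, t(8) = 32, t(9) = 27, t(10) = 26, t(11) = 35, t(12) = 0, t(13) = 39, t(14) = 10, t(15) = 41, t(16) = 38, t(17) = 19, t(18) = 6, t(19) = 31, t(20) = 36, t(21) = 37, t(22) = 28.
Since t(22) = t(0) = 28, the sequence is periodic with period 22.
(389 - 0) mod 22 = 15, so t(389) = t(15) = 41.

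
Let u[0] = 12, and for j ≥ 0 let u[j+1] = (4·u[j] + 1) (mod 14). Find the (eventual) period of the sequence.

u[0] = 12; u[1] = 7; u[2] = 1; u[3] = 5; u[4] = 7.
Since u[4] = u[1] = 7, the sequence is eventually periodic: after a pre-period of length 1 it cycles with period 3.

3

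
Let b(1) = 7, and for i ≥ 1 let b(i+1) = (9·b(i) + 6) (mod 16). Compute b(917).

15

b(1) = 7, b(2) = 5, b(3) = 3, b(4) = 1, b(5) = 15, b(6) = 13, b(7) = 11, b(8) = 9, b(9) = 7.
Since b(9) = b(1) = 7, the sequence is periodic with period 8.
(917 - 1) mod 8 = 4, so b(917) = b(5) = 15.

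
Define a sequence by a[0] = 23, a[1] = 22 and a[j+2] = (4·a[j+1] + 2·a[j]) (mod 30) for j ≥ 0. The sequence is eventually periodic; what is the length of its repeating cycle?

4

Listing terms: a[0] = 23,  a[1] = 22,  a[2] = 14,  a[3] = 10,  a[4] = 8,  a[5] = 22,  a[6] = 14.
Since (a[5], a[6]) = (a[1], a[2]) = (22, 14) (two consecutive terms determine the rest), the sequence is eventually periodic: after a pre-period of length 1 it cycles with period 4.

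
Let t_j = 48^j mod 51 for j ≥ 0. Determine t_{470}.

Listing terms: t_0 = 1, t_1 = 48, t_2 = 9, t_3 = 24, t_4 = 30, t_5 = 12, t_6 = 15, t_7 = 6, t_8 = 33, t_9 = 3, t_{10} = 42, t_{11} = 27, t_{12} = 21, t_{13} = 39, t_{14} = 36, t_{15} = 45, t_{16} = 18, t_{17} = 48.
Since t_{17} = t_1 = 48, the sequence is eventually periodic: after a pre-period of length 1 it cycles with period 16.
For j ≥ 1, t_j depends only on (j - 1) mod 16. (470 - 1) mod 16 = 5, so t_{470} = t_6 = 15.

15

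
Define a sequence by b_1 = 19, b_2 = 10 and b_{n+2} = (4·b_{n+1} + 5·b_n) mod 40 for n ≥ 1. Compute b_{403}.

15

Computing terms: b_1 = 19, b_2 = 10, b_3 = 15, b_4 = 30, b_5 = 35, b_6 = 10, b_7 = 15.
Since (b_6, b_7) = (b_2, b_3) = (10, 15) (two consecutive terms determine the rest), the sequence is eventually periodic: after a pre-period of length 1 it cycles with period 4.
For n ≥ 2, b_n depends only on (n - 2) mod 4. (403 - 2) mod 4 = 1, so b_{403} = b_3 = 15.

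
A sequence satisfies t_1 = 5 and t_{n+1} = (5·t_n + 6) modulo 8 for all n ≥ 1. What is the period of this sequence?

4

Listing terms: t_1 = 5,  t_2 = 7,  t_3 = 1,  t_4 = 3,  t_5 = 5.
The sequence repeats with period 4.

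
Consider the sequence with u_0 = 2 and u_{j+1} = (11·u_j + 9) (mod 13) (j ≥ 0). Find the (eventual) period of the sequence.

12

u_0 = 2; u_1 = 5; u_2 = 12; u_3 = 11; u_4 = 0; u_5 = 9; u_6 = 4; u_7 = 1; u_8 = 7; u_9 = 8; u_{10} = 6; u_{11} = 10; u_{12} = 2.
The sequence repeats with period 12.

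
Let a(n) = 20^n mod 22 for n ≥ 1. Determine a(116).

Listing terms: a(1) = 20, a(2) = 4, a(3) = 14, a(4) = 16, a(5) = 12, a(6) = 20.
Since a(6) = a(1) = 20, the sequence is periodic with period 5.
(116 - 1) mod 5 = 0, so a(116) = a(1) = 20.

20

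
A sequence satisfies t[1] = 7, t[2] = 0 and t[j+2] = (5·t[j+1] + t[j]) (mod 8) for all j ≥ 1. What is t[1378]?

t[1] = 7,  t[2] = 0,  t[3] = 7,  t[4] = 3,  t[5] = 6,  t[6] = 1,  t[7] = 3,  t[8] = 0,  t[9] = 3,  t[10] = 7,  t[11] = 6,  t[12] = 5,  t[13] = 7,  t[14] = 0.
The sequence repeats with period 12.
So t[1378] = t[1 + ((1378-1) mod 12)] = t[10] = 7.

7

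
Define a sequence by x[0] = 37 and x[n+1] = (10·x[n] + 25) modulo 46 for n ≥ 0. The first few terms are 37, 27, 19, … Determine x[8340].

19

Computing terms: x[0] = 37; x[1] = 27; x[2] = 19; x[3] = 31; x[4] = 13; x[5] = 17; x[6] = 11; x[7] = 43; x[8] = 41; x[9] = 21; x[10] = 5; x[11] = 29; x[12] = 39; x[13] = 1; x[14] = 35; x[15] = 7; x[16] = 3; x[17] = 9; x[18] = 23; x[19] = 25; x[20] = 45; x[21] = 15; x[22] = 37.
Since x[22] = x[0] = 37, the sequence is periodic with period 22.
(8340 - 0) mod 22 = 2, so x[8340] = x[2] = 19.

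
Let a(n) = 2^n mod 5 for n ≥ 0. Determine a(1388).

1

Listing terms: a(0) = 1,  a(1) = 2,  a(2) = 4,  a(3) = 3,  a(4) = 1.
Since a(4) = a(0) = 1, the sequence is periodic with period 4.
(1388 - 0) mod 4 = 0, so a(1388) = a(0) = 1.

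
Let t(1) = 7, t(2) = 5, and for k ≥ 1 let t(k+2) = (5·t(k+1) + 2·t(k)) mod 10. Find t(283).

Computing terms: t(1) = 7,  t(2) = 5,  t(3) = 9,  t(4) = 5,  t(5) = 3,  t(6) = 5,  t(7) = 1,  t(8) = 5,  t(9) = 7,  t(10) = 5.
The sequence repeats with period 8.
So t(283) = t(1 + ((283-1) mod 8)) = t(3) = 9.

9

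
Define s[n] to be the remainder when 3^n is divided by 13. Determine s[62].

s[0] = 1; s[1] = 3; s[2] = 9; s[3] = 1.
The sequence repeats with period 3.
So s[62] = s[0 + ((62-0) mod 3)] = s[2] = 9.

9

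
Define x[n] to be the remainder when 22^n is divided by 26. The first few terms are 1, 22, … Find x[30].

x[0] = 1; x[1] = 22; x[2] = 16; x[3] = 14; x[4] = 22.
Since x[4] = x[1] = 22, the sequence is eventually periodic: after a pre-period of length 1 it cycles with period 3.
For n ≥ 1, x[n] depends only on (n - 1) mod 3. (30 - 1) mod 3 = 2, so x[30] = x[3] = 14.

14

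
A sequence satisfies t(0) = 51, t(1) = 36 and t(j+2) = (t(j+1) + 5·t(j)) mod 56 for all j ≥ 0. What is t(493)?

36

Listing terms: t(0) = 51,  t(1) = 36,  t(2) = 11,  t(3) = 23,  t(4) = 22,  t(5) = 25,  t(6) = 23,  t(7) = 36,  t(8) = 39,  t(9) = 51,  t(10) = 22,  t(11) = 53,  t(12) = 51,  t(13) = 36.
Since (t(12), t(13)) = (t(0), t(1)) = (51, 36) (two consecutive terms determine the rest), the sequence is periodic with period 12.
So t(493) = t(0 + ((493-0) mod 12)) = t(1) = 36.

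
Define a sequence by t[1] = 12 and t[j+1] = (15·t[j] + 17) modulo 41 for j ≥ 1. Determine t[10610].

Listing terms: t[1] = 12,  t[2] = 33,  t[3] = 20,  t[4] = 30,  t[5] = 16,  t[6] = 11,  t[7] = 18,  t[8] = 0,  t[9] = 17,  t[10] = 26,  t[11] = 38,  t[12] = 13,  t[13] = 7,  t[14] = 40,  t[15] = 2,  t[16] = 6,  t[17] = 25,  t[18] = 23,  t[19] = 34,  t[20] = 35,  t[21] = 9,  t[22] = 29,  t[23] = 1,  t[24] = 32,  t[25] = 5,  t[26] = 10,  t[27] = 3,  t[28] = 21,  t[29] = 4,  t[30] = 36,  t[31] = 24,  t[32] = 8,  t[33] = 14,  t[34] = 22,  t[35] = 19,  t[36] = 15,  t[37] = 37,  t[38] = 39,  t[39] = 28,  t[40] = 27,  t[41] = 12.
Since t[41] = t[1] = 12, the sequence is periodic with period 40.
So t[10610] = t[1 + ((10610-1) mod 40)] = t[10] = 26.

26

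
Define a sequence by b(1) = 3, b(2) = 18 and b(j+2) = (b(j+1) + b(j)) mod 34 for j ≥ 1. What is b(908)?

Listing terms: b(1) = 3,  b(2) = 18,  b(3) = 21,  b(4) = 5,  b(5) = 26,  b(6) = 31,  b(7) = 23,  b(8) = 20,  b(9) = 9,  b(10) = 29,  b(11) = 4,  b(12) = 33,  b(13) = 3,  b(14) = 2,  b(15) = 5,  b(16) = 7,  b(17) = 12,  b(18) = 19,  b(19) = 31,  b(20) = 16,  b(21) = 13,  b(22) = 29,  b(23) = 8,  b(24) = 3,  b(25) = 11,  b(26) = 14,  b(27) = 25,  b(28) = 5,  b(29) = 30,  b(30) = 1,  b(31) = 31,  b(32) = 32,  b(33) = 29,  b(34) = 27,  b(35) = 22,  b(36) = 15,  b(37) = 3,  b(38) = 18.
The sequence repeats with period 36.
(908 - 1) mod 36 = 7, so b(908) = b(8) = 20.

20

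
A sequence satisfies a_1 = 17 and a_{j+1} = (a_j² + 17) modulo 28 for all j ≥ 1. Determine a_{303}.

Listing terms: a_1 = 17, a_2 = 26, a_3 = 21, a_4 = 10, a_5 = 5, a_6 = 14, a_7 = 17.
The sequence repeats with period 6.
So a_{303} = a_{1 + ((303-1) mod 6)} = a_3 = 21.

21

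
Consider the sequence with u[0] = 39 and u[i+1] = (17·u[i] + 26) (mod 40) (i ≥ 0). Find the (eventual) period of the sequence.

u[0] = 39; u[1] = 9; u[2] = 19; u[3] = 29; u[4] = 39.
The sequence repeats with period 4.

4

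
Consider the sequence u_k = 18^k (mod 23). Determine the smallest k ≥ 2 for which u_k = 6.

7

u_1 = 18; u_2 = 2; u_3 = 13; u_4 = 4; u_5 = 3; u_6 = 8; u_7 = 6; u_8 = 16; u_9 = 12; u_{10} = 9; u_{11} = 1; u_{12} = 18.
Since u_{12} = u_1 = 18, the sequence is periodic with period 11.
The value 6 first appears (with k ≥ 2) at u_7.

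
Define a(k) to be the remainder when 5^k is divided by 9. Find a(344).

7

We have a(0) = 1,  a(1) = 5,  a(2) = 7,  a(3) = 8,  a(4) = 4,  a(5) = 2,  a(6) = 1.
The sequence repeats with period 6.
So a(344) = a(0 + ((344-0) mod 6)) = a(2) = 7.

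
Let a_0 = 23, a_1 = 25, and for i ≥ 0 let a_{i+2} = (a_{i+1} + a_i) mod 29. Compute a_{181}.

a_0 = 23; a_1 = 25; a_2 = 19; a_3 = 15; a_4 = 5; a_5 = 20; a_6 = 25; a_7 = 16; a_8 = 12; a_9 = 28; a_{10} = 11; a_{11} = 10; a_{12} = 21; a_{13} = 2; a_{14} = 23; a_{15} = 25.
Since (a_{14}, a_{15}) = (a_0, a_1) = (23, 25) (two consecutive terms determine the rest), the sequence is periodic with period 14.
(181 - 0) mod 14 = 13, so a_{181} = a_{13} = 2.

2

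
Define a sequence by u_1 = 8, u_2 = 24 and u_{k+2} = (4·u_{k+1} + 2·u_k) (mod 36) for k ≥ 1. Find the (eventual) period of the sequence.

6

Listing terms: u_1 = 8, u_2 = 24, u_3 = 4, u_4 = 28, u_5 = 12, u_6 = 32, u_7 = 8, u_8 = 24.
Since (u_7, u_8) = (u_1, u_2) = (8, 24) (two consecutive terms determine the rest), the sequence is periodic with period 6.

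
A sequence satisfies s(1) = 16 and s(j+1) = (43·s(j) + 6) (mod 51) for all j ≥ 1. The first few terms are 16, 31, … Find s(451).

Listing terms: s(1) = 16,  s(2) = 31,  s(3) = 13,  s(4) = 4,  s(5) = 25,  s(6) = 10,  s(7) = 28,  s(8) = 37,  s(9) = 16.
Since s(9) = s(1) = 16, the sequence is periodic with period 8.
(451 - 1) mod 8 = 2, so s(451) = s(3) = 13.

13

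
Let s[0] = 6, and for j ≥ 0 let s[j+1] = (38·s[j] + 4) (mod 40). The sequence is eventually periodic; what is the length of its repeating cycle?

4

Computing terms: s[0] = 6,  s[1] = 32,  s[2] = 20,  s[3] = 4,  s[4] = 36,  s[5] = 12,  s[6] = 20.
Since s[6] = s[2] = 20, the sequence is eventually periodic: after a pre-period of length 2 it cycles with period 4.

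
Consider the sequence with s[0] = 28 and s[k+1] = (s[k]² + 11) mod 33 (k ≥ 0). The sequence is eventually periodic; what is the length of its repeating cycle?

4

We have s[0] = 28,  s[1] = 3,  s[2] = 20,  s[3] = 15,  s[4] = 5,  s[5] = 3.
Since s[5] = s[1] = 3, the sequence is eventually periodic: after a pre-period of length 1 it cycles with period 4.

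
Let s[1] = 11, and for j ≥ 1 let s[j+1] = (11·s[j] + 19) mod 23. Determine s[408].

22

Computing terms: s[1] = 11,  s[2] = 2,  s[3] = 18,  s[4] = 10,  s[5] = 14,  s[6] = 12,  s[7] = 13,  s[8] = 1,  s[9] = 7,  s[10] = 4,  s[11] = 17,  s[12] = 22,  s[13] = 8,  s[14] = 15,  s[15] = 0,  s[16] = 19,  s[17] = 21,  s[18] = 20,  s[19] = 9,  s[20] = 3,  s[21] = 6,  s[22] = 16,  s[23] = 11.
Since s[23] = s[1] = 11, the sequence is periodic with period 22.
So s[408] = s[1 + ((408-1) mod 22)] = s[12] = 22.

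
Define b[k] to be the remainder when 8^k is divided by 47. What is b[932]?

14

Computing terms: b[1] = 8; b[2] = 17; b[3] = 42; b[4] = 7; b[5] = 9; b[6] = 25; b[7] = 12; b[8] = 2; b[9] = 16; b[10] = 34; b[11] = 37; b[12] = 14; b[13] = 18; b[14] = 3; b[15] = 24; b[16] = 4; b[17] = 32; b[18] = 21; b[19] = 27; b[20] = 28; b[21] = 36; b[22] = 6; b[23] = 1; b[24] = 8.
The sequence repeats with period 23.
So b[932] = b[1 + ((932-1) mod 23)] = b[12] = 14.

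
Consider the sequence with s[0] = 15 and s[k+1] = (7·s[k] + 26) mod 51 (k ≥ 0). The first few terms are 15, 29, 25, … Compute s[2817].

Listing terms: s[0] = 15,  s[1] = 29,  s[2] = 25,  s[3] = 48,  s[4] = 5,  s[5] = 10,  s[6] = 45,  s[7] = 35,  s[8] = 16,  s[9] = 36,  s[10] = 23,  s[11] = 34,  s[12] = 9,  s[13] = 38,  s[14] = 37,  s[15] = 30,  s[16] = 32,  s[17] = 46,  s[18] = 42,  s[19] = 14,  s[20] = 22,  s[21] = 27,  s[22] = 11,  s[23] = 1,  s[24] = 33,  s[25] = 2,  s[26] = 40,  s[27] = 0,  s[28] = 26,  s[29] = 4,  s[30] = 3,  s[31] = 47,  s[32] = 49,  s[33] = 12,  s[34] = 8,  s[35] = 31,  s[36] = 39,  s[37] = 44,  s[38] = 28,  s[39] = 18,  s[40] = 50,  s[41] = 19,  s[42] = 6,  s[43] = 17,  s[44] = 43,  s[45] = 21,  s[46] = 20,  s[47] = 13,  s[48] = 15.
The sequence repeats with period 48.
So s[2817] = s[0 + ((2817-0) mod 48)] = s[33] = 12.

12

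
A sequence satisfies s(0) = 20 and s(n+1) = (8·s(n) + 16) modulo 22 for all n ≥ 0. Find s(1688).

Listing terms: s(0) = 20, s(1) = 0, s(2) = 16, s(3) = 12, s(4) = 2, s(5) = 10, s(6) = 8, s(7) = 14, s(8) = 18, s(9) = 6, s(10) = 20.
Since s(10) = s(0) = 20, the sequence is periodic with period 10.
(1688 - 0) mod 10 = 8, so s(1688) = s(8) = 18.

18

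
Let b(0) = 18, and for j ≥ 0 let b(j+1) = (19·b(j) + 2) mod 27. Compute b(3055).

26

b(0) = 18, b(1) = 20, b(2) = 4, b(3) = 24, b(4) = 26, b(5) = 10, b(6) = 3, b(7) = 5, b(8) = 16, b(9) = 9, b(10) = 11, b(11) = 22, b(12) = 15, b(13) = 17, b(14) = 1, b(15) = 21, b(16) = 23, b(17) = 7, b(18) = 0, b(19) = 2, b(20) = 13, b(21) = 6, b(22) = 8, b(23) = 19, b(24) = 12, b(25) = 14, b(26) = 25, b(27) = 18.
Since b(27) = b(0) = 18, the sequence is periodic with period 27.
So b(3055) = b(0 + ((3055-0) mod 27)) = b(4) = 26.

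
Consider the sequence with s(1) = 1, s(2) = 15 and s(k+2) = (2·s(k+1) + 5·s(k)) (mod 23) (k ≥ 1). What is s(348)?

0

Computing terms: s(1) = 1,  s(2) = 15,  s(3) = 12,  s(4) = 7,  s(5) = 5,  s(6) = 22,  s(7) = 0,  s(8) = 18,  s(9) = 13,  s(10) = 1,  s(11) = 21,  s(12) = 1,  s(13) = 15.
Since (s(12), s(13)) = (s(1), s(2)) = (1, 15) (two consecutive terms determine the rest), the sequence is periodic with period 11.
So s(348) = s(1 + ((348-1) mod 11)) = s(7) = 0.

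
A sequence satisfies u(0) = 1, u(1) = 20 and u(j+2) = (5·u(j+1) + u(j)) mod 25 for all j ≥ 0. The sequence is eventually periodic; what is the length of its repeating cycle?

u(0) = 1,  u(1) = 20,  u(2) = 1,  u(3) = 0,  u(4) = 1,  u(5) = 5,  u(6) = 1,  u(7) = 10,  u(8) = 1,  u(9) = 15,  u(10) = 1,  u(11) = 20.
Since (u(10), u(11)) = (u(0), u(1)) = (1, 20) (two consecutive terms determine the rest), the sequence is periodic with period 10.

10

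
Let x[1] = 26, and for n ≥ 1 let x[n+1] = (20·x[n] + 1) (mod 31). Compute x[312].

Listing terms: x[1] = 26, x[2] = 25, x[3] = 5, x[4] = 8, x[5] = 6, x[6] = 28, x[7] = 3, x[8] = 30, x[9] = 12, x[10] = 24, x[11] = 16, x[12] = 11, x[13] = 4, x[14] = 19, x[15] = 9, x[16] = 26.
The sequence repeats with period 15.
(312 - 1) mod 15 = 11, so x[312] = x[12] = 11.

11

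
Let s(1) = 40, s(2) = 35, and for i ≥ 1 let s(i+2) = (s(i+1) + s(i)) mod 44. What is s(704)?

11

Computing terms: s(1) = 40; s(2) = 35; s(3) = 31; s(4) = 22; s(5) = 9; s(6) = 31; s(7) = 40; s(8) = 27; s(9) = 23; s(10) = 6; s(11) = 29; s(12) = 35; s(13) = 20; s(14) = 11; s(15) = 31; s(16) = 42; s(17) = 29; s(18) = 27; s(19) = 12; s(20) = 39; s(21) = 7; s(22) = 2; s(23) = 9; s(24) = 11; s(25) = 20; s(26) = 31; s(27) = 7; s(28) = 38; s(29) = 1; s(30) = 39; s(31) = 40; s(32) = 35.
Since (s(31), s(32)) = (s(1), s(2)) = (40, 35) (two consecutive terms determine the rest), the sequence is periodic with period 30.
(704 - 1) mod 30 = 13, so s(704) = s(14) = 11.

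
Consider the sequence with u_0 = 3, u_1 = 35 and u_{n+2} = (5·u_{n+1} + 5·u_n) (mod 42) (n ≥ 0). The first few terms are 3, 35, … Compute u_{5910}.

3

We have u_0 = 3; u_1 = 35; u_2 = 22; u_3 = 33; u_4 = 23; u_5 = 28; u_6 = 3; u_7 = 29; u_8 = 34; u_9 = 21; u_{10} = 23; u_{11} = 10; u_{12} = 39; u_{13} = 35; u_{14} = 34; u_{15} = 9; u_{16} = 5; u_{17} = 28; u_{18} = 39; u_{19} = 41; u_{20} = 22; u_{21} = 21; u_{22} = 5; u_{23} = 4; u_{24} = 3; u_{25} = 35.
Since (u_{24}, u_{25}) = (u_0, u_1) = (3, 35) (two consecutive terms determine the rest), the sequence is periodic with period 24.
So u_{5910} = u_{0 + ((5910-0) mod 24)} = u_6 = 3.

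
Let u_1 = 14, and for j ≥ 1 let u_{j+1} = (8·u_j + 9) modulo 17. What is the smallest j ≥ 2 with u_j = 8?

3

Listing terms: u_1 = 14,  u_2 = 2,  u_3 = 8,  u_4 = 5,  u_5 = 15,  u_6 = 10,  u_7 = 4,  u_8 = 7,  u_9 = 14.
Since u_9 = u_1 = 14, the sequence is periodic with period 8.
The value 8 first appears (with j ≥ 2) at u_3.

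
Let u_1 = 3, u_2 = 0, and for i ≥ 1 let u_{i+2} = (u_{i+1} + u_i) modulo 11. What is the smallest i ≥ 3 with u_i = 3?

3

u_1 = 3; u_2 = 0; u_3 = 3; u_4 = 3; u_5 = 6; u_6 = 9; u_7 = 4; u_8 = 2; u_9 = 6; u_{10} = 8; u_{11} = 3; u_{12} = 0.
Since (u_{11}, u_{12}) = (u_1, u_2) = (3, 0) (two consecutive terms determine the rest), the sequence is periodic with period 10.
The value 3 first appears (with i ≥ 3) at u_3.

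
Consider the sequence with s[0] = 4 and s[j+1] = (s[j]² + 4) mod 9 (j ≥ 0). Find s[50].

Listing terms: s[0] = 4; s[1] = 2; s[2] = 8; s[3] = 5; s[4] = 2.
Since s[4] = s[1] = 2, the sequence is eventually periodic: after a pre-period of length 1 it cycles with period 3.
For j ≥ 1, s[j] depends only on (j - 1) mod 3. (50 - 1) mod 3 = 1, so s[50] = s[2] = 8.

8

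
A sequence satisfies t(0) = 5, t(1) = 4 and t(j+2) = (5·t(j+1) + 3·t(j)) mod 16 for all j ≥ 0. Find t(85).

Computing terms: t(0) = 5, t(1) = 4, t(2) = 3, t(3) = 11, t(4) = 0, t(5) = 1, t(6) = 5, t(7) = 12, t(8) = 11, t(9) = 11, t(10) = 8, t(11) = 9, t(12) = 5, t(13) = 4.
The sequence repeats with period 12.
So t(85) = t(0 + ((85-0) mod 12)) = t(1) = 4.

4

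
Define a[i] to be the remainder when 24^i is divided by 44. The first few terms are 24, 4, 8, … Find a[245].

32

We have a[1] = 24, a[2] = 4, a[3] = 8, a[4] = 16, a[5] = 32, a[6] = 20, a[7] = 40, a[8] = 36, a[9] = 28, a[10] = 12, a[11] = 24.
Since a[11] = a[1] = 24, the sequence is periodic with period 10.
So a[245] = a[1 + ((245-1) mod 10)] = a[5] = 32.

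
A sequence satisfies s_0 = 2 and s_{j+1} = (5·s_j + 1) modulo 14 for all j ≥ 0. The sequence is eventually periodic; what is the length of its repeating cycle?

6

We have s_0 = 2, s_1 = 11, s_2 = 0, s_3 = 1, s_4 = 6, s_5 = 3, s_6 = 2.
The sequence repeats with period 6.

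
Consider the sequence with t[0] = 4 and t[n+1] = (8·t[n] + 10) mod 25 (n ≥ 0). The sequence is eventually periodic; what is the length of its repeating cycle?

20

Computing terms: t[0] = 4, t[1] = 17, t[2] = 21, t[3] = 3, t[4] = 9, t[5] = 7, t[6] = 16, t[7] = 13, t[8] = 14, t[9] = 22, t[10] = 11, t[11] = 23, t[12] = 19, t[13] = 12, t[14] = 6, t[15] = 8, t[16] = 24, t[17] = 2, t[18] = 1, t[19] = 18, t[20] = 4.
The sequence repeats with period 20.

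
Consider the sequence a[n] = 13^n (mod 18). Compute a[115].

Listing terms: a[1] = 13, a[2] = 7, a[3] = 1, a[4] = 13.
The sequence repeats with period 3.
(115 - 1) mod 3 = 0, so a[115] = a[1] = 13.

13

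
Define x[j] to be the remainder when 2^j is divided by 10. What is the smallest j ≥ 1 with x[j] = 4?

2

Listing terms: x[0] = 1,  x[1] = 2,  x[2] = 4,  x[3] = 8,  x[4] = 6,  x[5] = 2.
Since x[5] = x[1] = 2, the sequence is eventually periodic: after a pre-period of length 1 it cycles with period 4.
The value 4 first appears (with j ≥ 1) at x[2].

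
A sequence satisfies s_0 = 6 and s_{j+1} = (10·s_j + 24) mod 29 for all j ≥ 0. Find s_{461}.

s_0 = 6; s_1 = 26; s_2 = 23; s_3 = 22; s_4 = 12; s_5 = 28; s_6 = 14; s_7 = 19; s_8 = 11; s_9 = 18; s_{10} = 1; s_{11} = 5; s_{12} = 16; s_{13} = 10; s_{14} = 8; s_{15} = 17; s_{16} = 20; s_{17} = 21; s_{18} = 2; s_{19} = 15; s_{20} = 0; s_{21} = 24; s_{22} = 3; s_{23} = 25; s_{24} = 13; s_{25} = 9; s_{26} = 27; s_{27} = 4; s_{28} = 6.
Since s_{28} = s_0 = 6, the sequence is periodic with period 28.
(461 - 0) mod 28 = 13, so s_{461} = s_{13} = 10.

10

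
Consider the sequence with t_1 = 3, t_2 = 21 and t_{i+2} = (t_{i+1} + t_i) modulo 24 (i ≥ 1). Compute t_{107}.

9

t_1 = 3, t_2 = 21, t_3 = 0, t_4 = 21, t_5 = 21, t_6 = 18, t_7 = 15, t_8 = 9, t_9 = 0, t_{10} = 9, t_{11} = 9, t_{12} = 18, t_{13} = 3, t_{14} = 21.
Since (t_{13}, t_{14}) = (t_1, t_2) = (3, 21) (two consecutive terms determine the rest), the sequence is periodic with period 12.
So t_{107} = t_{1 + ((107-1) mod 12)} = t_{11} = 9.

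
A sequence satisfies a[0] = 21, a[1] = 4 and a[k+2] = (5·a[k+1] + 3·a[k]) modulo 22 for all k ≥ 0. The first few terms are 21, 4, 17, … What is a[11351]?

Computing terms: a[0] = 21,  a[1] = 4,  a[2] = 17,  a[3] = 9,  a[4] = 8,  a[5] = 1,  a[6] = 7,  a[7] = 16,  a[8] = 13,  a[9] = 3,  a[10] = 10,  a[11] = 15,  a[12] = 17,  a[13] = 20,  a[14] = 19,  a[15] = 1,  a[16] = 18,  a[17] = 5,  a[18] = 13,  a[19] = 14,  a[20] = 21,  a[21] = 15,  a[22] = 6,  a[23] = 9,  a[24] = 19,  a[25] = 12,  a[26] = 7,  a[27] = 5,  a[28] = 2,  a[29] = 3,  a[30] = 21,  a[31] = 4.
Since (a[30], a[31]) = (a[0], a[1]) = (21, 4) (two consecutive terms determine the rest), the sequence is periodic with period 30.
(11351 - 0) mod 30 = 11, so a[11351] = a[11] = 15.

15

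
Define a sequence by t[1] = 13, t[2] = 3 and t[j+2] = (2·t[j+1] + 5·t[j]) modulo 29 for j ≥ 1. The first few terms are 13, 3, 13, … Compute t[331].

Listing terms: t[1] = 13; t[2] = 3; t[3] = 13; t[4] = 12; t[5] = 2; t[6] = 6; t[7] = 22; t[8] = 16; t[9] = 26; t[10] = 16; t[11] = 17; t[12] = 27; t[13] = 23; t[14] = 7; t[15] = 13; t[16] = 3.
The sequence repeats with period 14.
So t[331] = t[1 + ((331-1) mod 14)] = t[9] = 26.

26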